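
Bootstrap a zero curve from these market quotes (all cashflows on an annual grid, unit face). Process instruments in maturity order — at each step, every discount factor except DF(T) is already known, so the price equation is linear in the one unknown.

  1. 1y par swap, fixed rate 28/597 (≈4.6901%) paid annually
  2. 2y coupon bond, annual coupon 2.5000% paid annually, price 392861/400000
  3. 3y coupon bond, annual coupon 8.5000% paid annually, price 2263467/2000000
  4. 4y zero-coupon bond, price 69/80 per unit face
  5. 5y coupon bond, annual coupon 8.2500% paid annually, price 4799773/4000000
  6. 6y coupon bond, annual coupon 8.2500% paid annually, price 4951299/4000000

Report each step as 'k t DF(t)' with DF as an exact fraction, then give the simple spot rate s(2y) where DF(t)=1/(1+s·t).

step 1 [1y] swap r/1=28/597: DF=(1 − 28/597·(0))/(1+28/597) = 597/625 ≈ 0.955200
step 2 [2y] bond c/1=1/40: DF=(392861/400000 − 1/40·(0.955200))/(1+1/40) = 9349/10000 ≈ 0.934900
step 3 [3y] bond c/1=17/200: DF=(2263467/2000000 − 17/200·(0.955200+0.934900))/(1+17/200) = 179/200 ≈ 0.895000
step 4 [4y] zero: DF = P = 69/80 ≈ 0.862500
step 5 [5y] bond c/1=33/400: DF=(4799773/4000000 − 33/400·(0.955200+0.934900+0.895000+0.862500))/(1+33/400) = 1661/2000 ≈ 0.830500
step 6 [6y] bond c/1=33/400: DF=(4951299/4000000 − 33/400·(0.955200+0.934900+0.895000+0.862500+0.830500))/(1+33/400) = 4011/5000 ≈ 0.802200

1 1 597/625
2 2 9349/10000
3 3 179/200
4 4 69/80
5 5 1661/2000
6 6 4011/5000
s(2y) = (1/(9349/10000) − 1)/(2) = 651/18698 ≈ 3.4817%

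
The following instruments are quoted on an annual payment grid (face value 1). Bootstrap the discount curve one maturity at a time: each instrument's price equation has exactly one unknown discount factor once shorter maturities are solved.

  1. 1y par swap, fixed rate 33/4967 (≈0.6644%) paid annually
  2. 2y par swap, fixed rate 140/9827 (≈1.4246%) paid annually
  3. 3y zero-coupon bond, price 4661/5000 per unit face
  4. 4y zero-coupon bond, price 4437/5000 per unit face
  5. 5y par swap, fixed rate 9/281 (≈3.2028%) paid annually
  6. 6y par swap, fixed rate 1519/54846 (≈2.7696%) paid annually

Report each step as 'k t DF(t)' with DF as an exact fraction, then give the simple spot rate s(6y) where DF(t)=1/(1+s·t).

1 1 4967/5000
2 2 243/250
3 3 4661/5000
4 4 4437/5000
5 5 1703/2000
6 6 8481/10000
s(6y) = (1/(8481/10000) − 1)/(6) = 1519/50886 ≈ 2.9851%

step 1 [1y] swap r/1=33/4967: DF=(1 − 33/4967·(0))/(1+33/4967) = 4967/5000 ≈ 0.993400
step 2 [2y] swap r/1=140/9827: DF=(1 − 140/9827·(0.993400))/(1+140/9827) = 243/250 ≈ 0.972000
step 3 [3y] zero: DF = P = 4661/5000 ≈ 0.932200
step 4 [4y] zero: DF = P = 4437/5000 ≈ 0.887400
step 5 [5y] swap r/1=9/281: DF=(1 − 9/281·(0.993400+0.972000+0.932200+0.887400))/(1+9/281) = 1703/2000 ≈ 0.851500
step 6 [6y] swap r/1=1519/54846: DF=(1 − 1519/54846·(0.993400+0.972000+0.932200+0.887400+0.851500))/(1+1519/54846) = 8481/10000 ≈ 0.848100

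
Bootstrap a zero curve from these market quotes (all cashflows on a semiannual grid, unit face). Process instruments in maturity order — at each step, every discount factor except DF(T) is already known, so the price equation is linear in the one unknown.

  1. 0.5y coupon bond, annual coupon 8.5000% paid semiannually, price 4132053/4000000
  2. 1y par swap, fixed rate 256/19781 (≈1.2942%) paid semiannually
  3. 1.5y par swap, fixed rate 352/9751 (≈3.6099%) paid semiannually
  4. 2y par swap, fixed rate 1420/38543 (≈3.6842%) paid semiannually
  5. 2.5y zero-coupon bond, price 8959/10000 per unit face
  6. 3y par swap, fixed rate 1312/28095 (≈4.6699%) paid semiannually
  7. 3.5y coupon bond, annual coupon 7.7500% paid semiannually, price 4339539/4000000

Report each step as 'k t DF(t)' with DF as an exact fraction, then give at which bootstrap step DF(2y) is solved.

step 1 [0.5y] bond c/2=17/400: DF=(4132053/4000000 − 17/400·(0))/(1+17/400) = 9909/10000 ≈ 0.990900
step 2 [1y] swap r/2=128/19781: DF=(1 − 128/19781·(0.990900))/(1+128/19781) = 617/625 ≈ 0.987200
step 3 [1.5y] swap r/2=176/9751: DF=(1 − 176/9751·(0.990900+0.987200))/(1+176/9751) = 592/625 ≈ 0.947200
step 4 [2y] swap r/2=710/38543: DF=(1 − 710/38543·(0.990900+0.987200+0.947200))/(1+710/38543) = 929/1000 ≈ 0.929000
step 5 [2.5y] zero: DF = P = 8959/10000 ≈ 0.895900
step 6 [3y] swap r/2=656/28095: DF=(1 − 656/28095·(0.990900+0.987200+0.947200+0.929000+0.895900))/(1+656/28095) = 543/625 ≈ 0.868800
step 7 [3.5y] bond c/2=31/800: DF=(4339539/4000000 − 31/800·(0.990900+0.987200+0.947200+0.929000+0.895900+0.868800))/(1+31/800) = 2087/2500 ≈ 0.834800

1 1/2 9909/10000
2 1 617/625
3 3/2 592/625
4 2 929/1000
5 5/2 8959/10000
6 3 543/625
7 7/2 2087/2500
DF(2y) is solved at step 4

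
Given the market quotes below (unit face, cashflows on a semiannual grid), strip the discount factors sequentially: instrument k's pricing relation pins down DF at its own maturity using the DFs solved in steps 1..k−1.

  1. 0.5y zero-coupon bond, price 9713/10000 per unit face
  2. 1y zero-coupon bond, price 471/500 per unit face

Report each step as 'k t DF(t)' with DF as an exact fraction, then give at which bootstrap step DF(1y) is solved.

1 1/2 9713/10000
2 1 471/500
DF(1y) is solved at step 2

step 1 [0.5y] zero: DF = P = 9713/10000 ≈ 0.971300
step 2 [1y] zero: DF = P = 471/500 ≈ 0.942000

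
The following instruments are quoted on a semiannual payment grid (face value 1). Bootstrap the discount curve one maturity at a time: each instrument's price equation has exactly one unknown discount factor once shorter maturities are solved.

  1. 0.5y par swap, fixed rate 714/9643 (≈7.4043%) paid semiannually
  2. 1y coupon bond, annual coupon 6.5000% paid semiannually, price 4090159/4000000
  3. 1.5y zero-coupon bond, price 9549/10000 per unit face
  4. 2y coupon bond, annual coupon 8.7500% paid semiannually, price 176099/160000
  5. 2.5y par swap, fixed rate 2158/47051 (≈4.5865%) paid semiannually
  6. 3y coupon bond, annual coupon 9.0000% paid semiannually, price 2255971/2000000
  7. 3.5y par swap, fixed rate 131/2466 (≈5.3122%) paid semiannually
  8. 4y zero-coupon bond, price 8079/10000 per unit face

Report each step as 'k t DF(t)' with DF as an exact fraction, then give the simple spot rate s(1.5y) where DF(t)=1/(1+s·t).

step 1 [0.5y] swap r/2=357/9643: DF=(1 − 357/9643·(0))/(1+357/9643) = 9643/10000 ≈ 0.964300
step 2 [1y] bond c/2=13/400: DF=(4090159/4000000 − 13/400·(0.964300))/(1+13/400) = 24/25 ≈ 0.960000
step 3 [1.5y] zero: DF = P = 9549/10000 ≈ 0.954900
step 4 [2y] bond c/2=7/160: DF=(176099/160000 − 7/160·(0.964300+0.960000+0.954900))/(1+7/160) = 4669/5000 ≈ 0.933800
step 5 [2.5y] swap r/2=1079/47051: DF=(1 − 1079/47051·(0.964300+0.960000+0.954900+0.933800))/(1+1079/47051) = 8921/10000 ≈ 0.892100
step 6 [3y] bond c/2=9/200: DF=(2255971/2000000 − 9/200·(0.964300+0.960000+0.954900+0.933800+0.892100))/(1+9/200) = 548/625 ≈ 0.876800
step 7 [3.5y] swap r/2=131/4932: DF=(1 − 131/4932·(0.964300+0.960000+0.954900+0.933800+0.892100+0.876800))/(1+131/4932) = 8297/10000 ≈ 0.829700
step 8 [4y] zero: DF = P = 8079/10000 ≈ 0.807900

1 1/2 9643/10000
2 1 24/25
3 3/2 9549/10000
4 2 4669/5000
5 5/2 8921/10000
6 3 548/625
7 7/2 8297/10000
8 4 8079/10000
s(1.5y) = (1/(9549/10000) − 1)/(3/2) = 902/28647 ≈ 3.1487%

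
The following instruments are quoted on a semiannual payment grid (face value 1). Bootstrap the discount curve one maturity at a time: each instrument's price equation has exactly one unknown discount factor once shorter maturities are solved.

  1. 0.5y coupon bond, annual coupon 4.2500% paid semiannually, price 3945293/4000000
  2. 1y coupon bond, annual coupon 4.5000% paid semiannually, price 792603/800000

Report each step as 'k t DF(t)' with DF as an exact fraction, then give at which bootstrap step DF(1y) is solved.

1 1/2 4829/5000
2 1 9477/10000
DF(1y) is solved at step 2

step 1 [0.5y] bond c/2=17/800: DF=(3945293/4000000 − 17/800·(0))/(1+17/800) = 4829/5000 ≈ 0.965800
step 2 [1y] bond c/2=9/400: DF=(792603/800000 − 9/400·(0.965800))/(1+9/400) = 9477/10000 ≈ 0.947700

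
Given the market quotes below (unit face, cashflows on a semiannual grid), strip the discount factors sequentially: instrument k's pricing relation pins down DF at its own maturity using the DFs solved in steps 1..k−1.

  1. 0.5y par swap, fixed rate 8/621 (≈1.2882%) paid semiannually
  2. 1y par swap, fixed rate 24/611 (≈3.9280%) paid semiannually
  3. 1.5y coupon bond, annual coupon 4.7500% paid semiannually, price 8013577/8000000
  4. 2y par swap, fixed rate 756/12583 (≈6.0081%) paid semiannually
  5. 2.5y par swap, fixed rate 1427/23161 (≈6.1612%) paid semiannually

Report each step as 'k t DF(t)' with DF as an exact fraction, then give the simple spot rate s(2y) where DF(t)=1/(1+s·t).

1 1/2 621/625
2 1 601/625
3 3/2 9331/10000
4 2 4433/5000
5 5/2 8573/10000
s(2y) = (1/(4433/5000) − 1)/(2) = 567/8866 ≈ 6.3952%

step 1 [0.5y] swap r/2=4/621: DF=(1 − 4/621·(0))/(1+4/621) = 621/625 ≈ 0.993600
step 2 [1y] swap r/2=12/611: DF=(1 − 12/611·(0.993600))/(1+12/611) = 601/625 ≈ 0.961600
step 3 [1.5y] bond c/2=19/800: DF=(8013577/8000000 − 19/800·(0.993600+0.961600))/(1+19/800) = 9331/10000 ≈ 0.933100
step 4 [2y] swap r/2=378/12583: DF=(1 − 378/12583·(0.993600+0.961600+0.933100))/(1+378/12583) = 4433/5000 ≈ 0.886600
step 5 [2.5y] swap r/2=1427/46322: DF=(1 − 1427/46322·(0.993600+0.961600+0.933100+0.886600))/(1+1427/46322) = 8573/10000 ≈ 0.857300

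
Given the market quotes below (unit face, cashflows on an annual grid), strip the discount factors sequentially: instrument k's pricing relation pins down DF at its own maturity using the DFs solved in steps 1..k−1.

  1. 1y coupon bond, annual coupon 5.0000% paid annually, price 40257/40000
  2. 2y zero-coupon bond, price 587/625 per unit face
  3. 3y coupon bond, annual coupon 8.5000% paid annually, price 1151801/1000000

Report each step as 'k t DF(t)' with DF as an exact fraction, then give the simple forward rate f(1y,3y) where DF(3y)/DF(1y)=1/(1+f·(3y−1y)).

step 1 [1y] bond c/1=1/20: DF=(40257/40000 − 1/20·(0))/(1+1/20) = 1917/2000 ≈ 0.958500
step 2 [2y] zero: DF = P = 587/625 ≈ 0.939200
step 3 [3y] bond c/1=17/200: DF=(1151801/1000000 − 17/200·(0.958500+0.939200))/(1+17/200) = 9129/10000 ≈ 0.912900

1 1 1917/2000
2 2 587/625
3 3 9129/10000
f(1y,3y) = ((1917/2000)/(9129/10000) − 1)/(2) = 76/3043 ≈ 2.4975%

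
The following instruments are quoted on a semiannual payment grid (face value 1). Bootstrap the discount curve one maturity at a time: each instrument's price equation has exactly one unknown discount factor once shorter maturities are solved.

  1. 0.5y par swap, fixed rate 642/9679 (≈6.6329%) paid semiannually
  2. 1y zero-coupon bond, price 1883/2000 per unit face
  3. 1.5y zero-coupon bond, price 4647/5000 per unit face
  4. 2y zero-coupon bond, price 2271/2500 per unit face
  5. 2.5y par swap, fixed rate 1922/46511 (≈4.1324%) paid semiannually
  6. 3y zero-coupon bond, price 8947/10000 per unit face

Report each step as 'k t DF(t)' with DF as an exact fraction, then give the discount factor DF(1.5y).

1 1/2 9679/10000
2 1 1883/2000
3 3/2 4647/5000
4 2 2271/2500
5 5/2 9039/10000
6 3 8947/10000
DF(1.5y) = 4647/5000 ≈ 0.929400

step 1 [0.5y] swap r/2=321/9679: DF=(1 − 321/9679·(0))/(1+321/9679) = 9679/10000 ≈ 0.967900
step 2 [1y] zero: DF = P = 1883/2000 ≈ 0.941500
step 3 [1.5y] zero: DF = P = 4647/5000 ≈ 0.929400
step 4 [2y] zero: DF = P = 2271/2500 ≈ 0.908400
step 5 [2.5y] swap r/2=961/46511: DF=(1 − 961/46511·(0.967900+0.941500+0.929400+0.908400))/(1+961/46511) = 9039/10000 ≈ 0.903900
step 6 [3y] zero: DF = P = 8947/10000 ≈ 0.894700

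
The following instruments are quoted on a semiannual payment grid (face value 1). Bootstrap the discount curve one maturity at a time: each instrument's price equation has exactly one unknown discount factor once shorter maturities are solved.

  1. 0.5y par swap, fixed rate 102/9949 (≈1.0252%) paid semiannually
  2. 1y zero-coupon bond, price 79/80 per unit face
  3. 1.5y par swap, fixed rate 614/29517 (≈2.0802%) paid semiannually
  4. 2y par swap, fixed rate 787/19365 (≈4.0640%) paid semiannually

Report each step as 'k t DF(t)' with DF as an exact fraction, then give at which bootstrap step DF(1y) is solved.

1 1/2 9949/10000
2 1 79/80
3 3/2 9693/10000
4 2 9213/10000
DF(1y) is solved at step 2

step 1 [0.5y] swap r/2=51/9949: DF=(1 − 51/9949·(0))/(1+51/9949) = 9949/10000 ≈ 0.994900
step 2 [1y] zero: DF = P = 79/80 ≈ 0.987500
step 3 [1.5y] swap r/2=307/29517: DF=(1 − 307/29517·(0.994900+0.987500))/(1+307/29517) = 9693/10000 ≈ 0.969300
step 4 [2y] swap r/2=787/38730: DF=(1 − 787/38730·(0.994900+0.987500+0.969300))/(1+787/38730) = 9213/10000 ≈ 0.921300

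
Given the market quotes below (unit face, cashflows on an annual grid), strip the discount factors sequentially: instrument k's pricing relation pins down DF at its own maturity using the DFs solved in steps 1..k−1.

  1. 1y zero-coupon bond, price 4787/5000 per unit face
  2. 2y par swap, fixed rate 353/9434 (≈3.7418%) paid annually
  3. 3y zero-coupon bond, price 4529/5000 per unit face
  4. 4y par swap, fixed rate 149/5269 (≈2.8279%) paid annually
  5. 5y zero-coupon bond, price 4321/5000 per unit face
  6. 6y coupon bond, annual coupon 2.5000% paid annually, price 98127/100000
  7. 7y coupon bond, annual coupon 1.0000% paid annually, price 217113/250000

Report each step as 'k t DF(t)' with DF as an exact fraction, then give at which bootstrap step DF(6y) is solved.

step 1 [1y] zero: DF = P = 4787/5000 ≈ 0.957400
step 2 [2y] swap r/1=353/9434: DF=(1 − 353/9434·(0.957400))/(1+353/9434) = 4647/5000 ≈ 0.929400
step 3 [3y] zero: DF = P = 4529/5000 ≈ 0.905800
step 4 [4y] swap r/1=149/5269: DF=(1 − 149/5269·(0.957400+0.929400+0.905800))/(1+149/5269) = 8957/10000 ≈ 0.895700
step 5 [5y] zero: DF = P = 4321/5000 ≈ 0.864200
step 6 [6y] bond c/1=1/40: DF=(98127/100000 − 1/40·(0.957400+0.929400+0.905800+0.895700+0.864200))/(1+1/40) = 8463/10000 ≈ 0.846300
step 7 [7y] bond c/1=1/100: DF=(217113/250000 − 1/100·(0.957400+0.929400+0.905800+0.895700+0.864200+0.846300))/(1+1/100) = 504/625 ≈ 0.806400

1 1 4787/5000
2 2 4647/5000
3 3 4529/5000
4 4 8957/10000
5 5 4321/5000
6 6 8463/10000
7 7 504/625
DF(6y) is solved at step 6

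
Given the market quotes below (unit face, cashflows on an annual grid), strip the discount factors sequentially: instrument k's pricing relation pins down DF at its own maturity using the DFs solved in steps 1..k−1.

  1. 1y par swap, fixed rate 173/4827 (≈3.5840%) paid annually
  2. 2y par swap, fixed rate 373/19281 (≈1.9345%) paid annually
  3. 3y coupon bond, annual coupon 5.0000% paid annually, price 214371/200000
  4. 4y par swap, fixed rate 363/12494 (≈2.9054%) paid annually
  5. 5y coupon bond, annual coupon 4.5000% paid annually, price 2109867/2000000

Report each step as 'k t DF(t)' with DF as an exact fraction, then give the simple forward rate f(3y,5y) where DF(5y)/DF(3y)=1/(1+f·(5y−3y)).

step 1 [1y] swap r/1=173/4827: DF=(1 − 173/4827·(0))/(1+173/4827) = 4827/5000 ≈ 0.965400
step 2 [2y] swap r/1=373/19281: DF=(1 − 373/19281·(0.965400))/(1+373/19281) = 9627/10000 ≈ 0.962700
step 3 [3y] bond c/1=1/20: DF=(214371/200000 − 1/20·(0.965400+0.962700))/(1+1/20) = 929/1000 ≈ 0.929000
step 4 [4y] swap r/1=363/12494: DF=(1 − 363/12494·(0.965400+0.962700+0.929000))/(1+363/12494) = 8911/10000 ≈ 0.891100
step 5 [5y] bond c/1=9/200: DF=(2109867/2000000 − 9/200·(0.965400+0.962700+0.929000+0.891100))/(1+9/200) = 8481/10000 ≈ 0.848100

1 1 4827/5000
2 2 9627/10000
3 3 929/1000
4 4 8911/10000
5 5 8481/10000
f(3y,5y) = ((929/1000)/(8481/10000) − 1)/(2) = 809/16962 ≈ 4.7695%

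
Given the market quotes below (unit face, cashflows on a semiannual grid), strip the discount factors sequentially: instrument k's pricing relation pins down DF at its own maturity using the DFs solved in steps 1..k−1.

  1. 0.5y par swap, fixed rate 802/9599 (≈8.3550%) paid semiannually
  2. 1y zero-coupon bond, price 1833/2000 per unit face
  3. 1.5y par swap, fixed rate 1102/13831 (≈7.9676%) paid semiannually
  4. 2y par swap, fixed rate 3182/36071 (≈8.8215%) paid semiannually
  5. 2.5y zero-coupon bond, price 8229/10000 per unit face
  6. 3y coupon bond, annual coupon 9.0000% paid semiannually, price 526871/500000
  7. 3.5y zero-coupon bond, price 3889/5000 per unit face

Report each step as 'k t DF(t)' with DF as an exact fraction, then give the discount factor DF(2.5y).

1 1/2 9599/10000
2 1 1833/2000
3 3/2 4449/5000
4 2 8409/10000
5 5/2 8229/10000
6 3 511/625
7 7/2 3889/5000
DF(2.5y) = 8229/10000 ≈ 0.822900

step 1 [0.5y] swap r/2=401/9599: DF=(1 − 401/9599·(0))/(1+401/9599) = 9599/10000 ≈ 0.959900
step 2 [1y] zero: DF = P = 1833/2000 ≈ 0.916500
step 3 [1.5y] swap r/2=551/13831: DF=(1 − 551/13831·(0.959900+0.916500))/(1+551/13831) = 4449/5000 ≈ 0.889800
step 4 [2y] swap r/2=1591/36071: DF=(1 − 1591/36071·(0.959900+0.916500+0.889800))/(1+1591/36071) = 8409/10000 ≈ 0.840900
step 5 [2.5y] zero: DF = P = 8229/10000 ≈ 0.822900
step 6 [3y] bond c/2=9/200: DF=(526871/500000 − 9/200·(0.959900+0.916500+0.889800+0.840900+0.822900))/(1+9/200) = 511/625 ≈ 0.817600
step 7 [3.5y] zero: DF = P = 3889/5000 ≈ 0.777800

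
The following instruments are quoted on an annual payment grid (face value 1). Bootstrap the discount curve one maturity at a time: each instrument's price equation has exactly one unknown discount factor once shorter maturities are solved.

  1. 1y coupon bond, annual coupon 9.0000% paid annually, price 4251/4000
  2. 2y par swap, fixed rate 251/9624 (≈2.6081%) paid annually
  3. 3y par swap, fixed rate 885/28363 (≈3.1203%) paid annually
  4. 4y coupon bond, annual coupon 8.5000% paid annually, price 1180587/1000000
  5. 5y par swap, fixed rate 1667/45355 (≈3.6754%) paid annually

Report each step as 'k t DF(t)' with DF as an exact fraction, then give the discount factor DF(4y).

1 1 39/40
2 2 4749/5000
3 3 1823/2000
4 4 8659/10000
5 5 8333/10000
DF(4y) = 8659/10000 ≈ 0.865900

step 1 [1y] bond c/1=9/100: DF=(4251/4000 − 9/100·(0))/(1+9/100) = 39/40 ≈ 0.975000
step 2 [2y] swap r/1=251/9624: DF=(1 − 251/9624·(0.975000))/(1+251/9624) = 4749/5000 ≈ 0.949800
step 3 [3y] swap r/1=885/28363: DF=(1 − 885/28363·(0.975000+0.949800))/(1+885/28363) = 1823/2000 ≈ 0.911500
step 4 [4y] bond c/1=17/200: DF=(1180587/1000000 − 17/200·(0.975000+0.949800+0.911500))/(1+17/200) = 8659/10000 ≈ 0.865900
step 5 [5y] swap r/1=1667/45355: DF=(1 − 1667/45355·(0.975000+0.949800+0.911500+0.865900))/(1+1667/45355) = 8333/10000 ≈ 0.833300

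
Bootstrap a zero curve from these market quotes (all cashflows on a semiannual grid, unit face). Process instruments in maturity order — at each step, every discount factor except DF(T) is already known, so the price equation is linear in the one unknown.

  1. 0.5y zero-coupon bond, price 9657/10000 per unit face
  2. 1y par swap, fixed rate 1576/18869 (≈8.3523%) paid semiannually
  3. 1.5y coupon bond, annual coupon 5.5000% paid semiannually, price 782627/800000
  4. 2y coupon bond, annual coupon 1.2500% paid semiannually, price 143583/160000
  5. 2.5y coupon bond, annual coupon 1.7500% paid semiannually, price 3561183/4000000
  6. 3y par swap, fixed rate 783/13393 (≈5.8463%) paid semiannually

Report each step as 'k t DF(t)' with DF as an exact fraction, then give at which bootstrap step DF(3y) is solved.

1 1/2 9657/10000
2 1 2303/2500
3 3/2 1127/1250
4 2 1749/2000
5 5/2 2127/2500
6 3 4217/5000
DF(3y) is solved at step 6

step 1 [0.5y] zero: DF = P = 9657/10000 ≈ 0.965700
step 2 [1y] swap r/2=788/18869: DF=(1 − 788/18869·(0.965700))/(1+788/18869) = 2303/2500 ≈ 0.921200
step 3 [1.5y] bond c/2=11/400: DF=(782627/800000 − 11/400·(0.965700+0.921200))/(1+11/400) = 1127/1250 ≈ 0.901600
step 4 [2y] bond c/2=1/160: DF=(143583/160000 − 1/160·(0.965700+0.921200+0.901600))/(1+1/160) = 1749/2000 ≈ 0.874500
step 5 [2.5y] bond c/2=7/800: DF=(3561183/4000000 − 7/800·(0.965700+0.921200+0.901600+0.874500))/(1+7/800) = 2127/2500 ≈ 0.850800
step 6 [3y] swap r/2=783/26786: DF=(1 − 783/26786·(0.965700+0.921200+0.901600+0.874500+0.850800))/(1+783/26786) = 4217/5000 ≈ 0.843400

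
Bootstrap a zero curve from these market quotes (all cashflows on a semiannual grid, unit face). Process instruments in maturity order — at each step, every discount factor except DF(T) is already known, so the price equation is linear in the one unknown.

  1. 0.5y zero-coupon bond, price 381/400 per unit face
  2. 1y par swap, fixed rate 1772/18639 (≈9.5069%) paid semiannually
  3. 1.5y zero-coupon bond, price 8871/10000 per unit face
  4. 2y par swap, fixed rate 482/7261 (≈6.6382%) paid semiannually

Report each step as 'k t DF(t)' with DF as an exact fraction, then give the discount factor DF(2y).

step 1 [0.5y] zero: DF = P = 381/400 ≈ 0.952500
step 2 [1y] swap r/2=886/18639: DF=(1 − 886/18639·(0.952500))/(1+886/18639) = 4557/5000 ≈ 0.911400
step 3 [1.5y] zero: DF = P = 8871/10000 ≈ 0.887100
step 4 [2y] swap r/2=241/7261: DF=(1 − 241/7261·(0.952500+0.911400+0.887100))/(1+241/7261) = 1759/2000 ≈ 0.879500

1 1/2 381/400
2 1 4557/5000
3 3/2 8871/10000
4 2 1759/2000
DF(2y) = 1759/2000 ≈ 0.879500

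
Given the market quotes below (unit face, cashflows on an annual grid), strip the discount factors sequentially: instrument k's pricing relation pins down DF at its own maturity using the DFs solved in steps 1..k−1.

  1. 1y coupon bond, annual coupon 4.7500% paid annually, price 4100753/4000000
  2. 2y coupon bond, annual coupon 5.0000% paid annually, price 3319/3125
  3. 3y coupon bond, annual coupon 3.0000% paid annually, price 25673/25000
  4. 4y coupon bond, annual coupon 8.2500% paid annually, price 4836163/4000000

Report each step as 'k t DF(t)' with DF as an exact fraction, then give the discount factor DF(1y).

step 1 [1y] bond c/1=19/400: DF=(4100753/4000000 − 19/400·(0))/(1+19/400) = 9787/10000 ≈ 0.978700
step 2 [2y] bond c/1=1/20: DF=(3319/3125 − 1/20·(0.978700))/(1+1/20) = 9649/10000 ≈ 0.964900
step 3 [3y] bond c/1=3/100: DF=(25673/25000 − 3/100·(0.978700+0.964900))/(1+3/100) = 2351/2500 ≈ 0.940400
step 4 [4y] bond c/1=33/400: DF=(4836163/4000000 − 33/400·(0.978700+0.964900+0.940400))/(1+33/400) = 8971/10000 ≈ 0.897100

1 1 9787/10000
2 2 9649/10000
3 3 2351/2500
4 4 8971/10000
DF(1y) = 9787/10000 ≈ 0.978700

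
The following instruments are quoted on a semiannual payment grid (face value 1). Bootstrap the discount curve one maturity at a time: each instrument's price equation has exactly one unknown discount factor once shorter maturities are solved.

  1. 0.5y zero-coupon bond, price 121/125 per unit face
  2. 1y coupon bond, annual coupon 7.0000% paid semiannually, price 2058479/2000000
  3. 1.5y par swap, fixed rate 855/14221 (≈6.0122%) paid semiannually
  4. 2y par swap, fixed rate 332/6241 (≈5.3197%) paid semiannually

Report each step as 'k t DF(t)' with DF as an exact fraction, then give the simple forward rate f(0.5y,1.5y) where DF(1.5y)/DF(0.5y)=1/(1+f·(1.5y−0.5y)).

1 1/2 121/125
2 1 9617/10000
3 3/2 1829/2000
4 2 2251/2500
f(0.5y,1.5y) = ((121/125)/(1829/2000) − 1)/(1) = 107/1829 ≈ 5.8502%

step 1 [0.5y] zero: DF = P = 121/125 ≈ 0.968000
step 2 [1y] bond c/2=7/200: DF=(2058479/2000000 − 7/200·(0.968000))/(1+7/200) = 9617/10000 ≈ 0.961700
step 3 [1.5y] swap r/2=855/28442: DF=(1 − 855/28442·(0.968000+0.961700))/(1+855/28442) = 1829/2000 ≈ 0.914500
step 4 [2y] swap r/2=166/6241: DF=(1 − 166/6241·(0.968000+0.961700+0.914500))/(1+166/6241) = 2251/2500 ≈ 0.900400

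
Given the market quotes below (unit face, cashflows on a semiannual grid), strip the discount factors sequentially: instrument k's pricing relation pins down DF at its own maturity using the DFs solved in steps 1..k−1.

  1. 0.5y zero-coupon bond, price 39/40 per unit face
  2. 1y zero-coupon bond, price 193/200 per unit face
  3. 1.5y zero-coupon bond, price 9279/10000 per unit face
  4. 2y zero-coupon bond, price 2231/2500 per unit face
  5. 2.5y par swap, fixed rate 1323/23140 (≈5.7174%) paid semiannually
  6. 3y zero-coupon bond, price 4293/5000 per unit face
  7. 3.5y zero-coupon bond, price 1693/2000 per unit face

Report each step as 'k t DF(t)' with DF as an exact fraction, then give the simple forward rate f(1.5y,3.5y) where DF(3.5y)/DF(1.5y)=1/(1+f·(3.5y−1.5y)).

1 1/2 39/40
2 1 193/200
3 3/2 9279/10000
4 2 2231/2500
5 5/2 8677/10000
6 3 4293/5000
7 7/2 1693/2000
f(1.5y,3.5y) = ((9279/10000)/(1693/2000) − 1)/(2) = 407/8465 ≈ 4.8080%

step 1 [0.5y] zero: DF = P = 39/40 ≈ 0.975000
step 2 [1y] zero: DF = P = 193/200 ≈ 0.965000
step 3 [1.5y] zero: DF = P = 9279/10000 ≈ 0.927900
step 4 [2y] zero: DF = P = 2231/2500 ≈ 0.892400
step 5 [2.5y] swap r/2=1323/46280: DF=(1 − 1323/46280·(0.975000+0.965000+0.927900+0.892400))/(1+1323/46280) = 8677/10000 ≈ 0.867700
step 6 [3y] zero: DF = P = 4293/5000 ≈ 0.858600
step 7 [3.5y] zero: DF = P = 1693/2000 ≈ 0.846500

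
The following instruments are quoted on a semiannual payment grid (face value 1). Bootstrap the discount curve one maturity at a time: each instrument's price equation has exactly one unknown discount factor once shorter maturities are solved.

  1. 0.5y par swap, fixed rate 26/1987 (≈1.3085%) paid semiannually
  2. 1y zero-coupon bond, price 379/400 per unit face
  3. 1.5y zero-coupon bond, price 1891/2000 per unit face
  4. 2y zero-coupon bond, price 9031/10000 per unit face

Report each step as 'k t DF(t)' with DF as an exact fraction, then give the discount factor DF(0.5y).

1 1/2 1987/2000
2 1 379/400
3 3/2 1891/2000
4 2 9031/10000
DF(0.5y) = 1987/2000 ≈ 0.993500

step 1 [0.5y] swap r/2=13/1987: DF=(1 − 13/1987·(0))/(1+13/1987) = 1987/2000 ≈ 0.993500
step 2 [1y] zero: DF = P = 379/400 ≈ 0.947500
step 3 [1.5y] zero: DF = P = 1891/2000 ≈ 0.945500
step 4 [2y] zero: DF = P = 9031/10000 ≈ 0.903100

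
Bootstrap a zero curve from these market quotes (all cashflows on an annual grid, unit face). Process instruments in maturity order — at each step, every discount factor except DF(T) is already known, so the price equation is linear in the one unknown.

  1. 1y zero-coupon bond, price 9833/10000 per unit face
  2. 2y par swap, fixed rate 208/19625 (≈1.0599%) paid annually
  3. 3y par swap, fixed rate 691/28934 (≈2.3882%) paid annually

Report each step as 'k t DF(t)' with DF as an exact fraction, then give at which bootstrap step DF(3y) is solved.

1 1 9833/10000
2 2 612/625
3 3 9309/10000
DF(3y) is solved at step 3

step 1 [1y] zero: DF = P = 9833/10000 ≈ 0.983300
step 2 [2y] swap r/1=208/19625: DF=(1 − 208/19625·(0.983300))/(1+208/19625) = 612/625 ≈ 0.979200
step 3 [3y] swap r/1=691/28934: DF=(1 − 691/28934·(0.983300+0.979200))/(1+691/28934) = 9309/10000 ≈ 0.930900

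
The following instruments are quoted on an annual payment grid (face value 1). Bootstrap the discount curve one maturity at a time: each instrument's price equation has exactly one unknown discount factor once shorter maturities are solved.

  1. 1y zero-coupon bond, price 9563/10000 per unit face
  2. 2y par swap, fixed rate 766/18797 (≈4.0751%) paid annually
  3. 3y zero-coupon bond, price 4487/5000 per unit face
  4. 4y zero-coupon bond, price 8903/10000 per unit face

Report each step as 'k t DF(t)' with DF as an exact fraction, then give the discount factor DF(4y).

1 1 9563/10000
2 2 4617/5000
3 3 4487/5000
4 4 8903/10000
DF(4y) = 8903/10000 ≈ 0.890300

step 1 [1y] zero: DF = P = 9563/10000 ≈ 0.956300
step 2 [2y] swap r/1=766/18797: DF=(1 − 766/18797·(0.956300))/(1+766/18797) = 4617/5000 ≈ 0.923400
step 3 [3y] zero: DF = P = 4487/5000 ≈ 0.897400
step 4 [4y] zero: DF = P = 8903/10000 ≈ 0.890300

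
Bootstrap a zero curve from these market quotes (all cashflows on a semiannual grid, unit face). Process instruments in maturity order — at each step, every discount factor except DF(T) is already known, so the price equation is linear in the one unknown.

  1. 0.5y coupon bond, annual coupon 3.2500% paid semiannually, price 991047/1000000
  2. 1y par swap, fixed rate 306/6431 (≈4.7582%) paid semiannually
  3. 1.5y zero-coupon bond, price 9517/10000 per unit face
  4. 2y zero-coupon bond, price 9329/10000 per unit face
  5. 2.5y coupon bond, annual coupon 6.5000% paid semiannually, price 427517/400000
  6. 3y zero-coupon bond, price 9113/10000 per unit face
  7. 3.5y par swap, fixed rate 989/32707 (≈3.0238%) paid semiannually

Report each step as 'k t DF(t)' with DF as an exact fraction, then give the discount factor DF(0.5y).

1 1/2 1219/1250
2 1 9541/10000
3 3/2 9517/10000
4 2 9329/10000
5 5/2 9151/10000
6 3 9113/10000
7 7/2 9011/10000
DF(0.5y) = 1219/1250 ≈ 0.975200

step 1 [0.5y] bond c/2=13/800: DF=(991047/1000000 − 13/800·(0))/(1+13/800) = 1219/1250 ≈ 0.975200
step 2 [1y] swap r/2=153/6431: DF=(1 − 153/6431·(0.975200))/(1+153/6431) = 9541/10000 ≈ 0.954100
step 3 [1.5y] zero: DF = P = 9517/10000 ≈ 0.951700
step 4 [2y] zero: DF = P = 9329/10000 ≈ 0.932900
step 5 [2.5y] bond c/2=13/400: DF=(427517/400000 − 13/400·(0.975200+0.954100+0.951700+0.932900))/(1+13/400) = 9151/10000 ≈ 0.915100
step 6 [3y] zero: DF = P = 9113/10000 ≈ 0.911300
step 7 [3.5y] swap r/2=989/65414: DF=(1 − 989/65414·(0.975200+0.954100+0.951700+0.932900+0.915100+0.911300))/(1+989/65414) = 9011/10000 ≈ 0.901100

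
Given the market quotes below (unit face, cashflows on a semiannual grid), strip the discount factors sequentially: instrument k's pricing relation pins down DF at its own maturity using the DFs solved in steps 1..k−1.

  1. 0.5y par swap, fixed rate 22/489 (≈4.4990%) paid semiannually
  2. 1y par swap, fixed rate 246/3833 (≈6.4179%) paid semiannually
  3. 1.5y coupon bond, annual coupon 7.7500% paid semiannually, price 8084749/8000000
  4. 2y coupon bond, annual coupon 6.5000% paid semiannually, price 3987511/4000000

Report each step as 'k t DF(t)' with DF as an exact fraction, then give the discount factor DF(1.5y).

1 1/2 489/500
2 1 1877/2000
3 3/2 4507/5000
4 2 548/625
DF(1.5y) = 4507/5000 ≈ 0.901400

step 1 [0.5y] swap r/2=11/489: DF=(1 − 11/489·(0))/(1+11/489) = 489/500 ≈ 0.978000
step 2 [1y] swap r/2=123/3833: DF=(1 − 123/3833·(0.978000))/(1+123/3833) = 1877/2000 ≈ 0.938500
step 3 [1.5y] bond c/2=31/800: DF=(8084749/8000000 − 31/800·(0.978000+0.938500))/(1+31/800) = 4507/5000 ≈ 0.901400
step 4 [2y] bond c/2=13/400: DF=(3987511/4000000 − 13/400·(0.978000+0.938500+0.901400))/(1+13/400) = 548/625 ≈ 0.876800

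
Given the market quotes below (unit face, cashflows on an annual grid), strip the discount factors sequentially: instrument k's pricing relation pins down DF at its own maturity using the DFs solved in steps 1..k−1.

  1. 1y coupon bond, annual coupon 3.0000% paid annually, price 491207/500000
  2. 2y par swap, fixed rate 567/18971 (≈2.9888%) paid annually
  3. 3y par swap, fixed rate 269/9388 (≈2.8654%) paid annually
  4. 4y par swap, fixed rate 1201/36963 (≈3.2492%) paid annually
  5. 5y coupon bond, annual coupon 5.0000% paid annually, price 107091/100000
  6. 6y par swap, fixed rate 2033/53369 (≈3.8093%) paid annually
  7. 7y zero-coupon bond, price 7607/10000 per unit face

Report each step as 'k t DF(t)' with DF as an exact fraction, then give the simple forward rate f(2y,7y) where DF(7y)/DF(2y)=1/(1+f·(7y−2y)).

1 1 4769/5000
2 2 9433/10000
3 3 9193/10000
4 4 8799/10000
5 5 8439/10000
6 6 7967/10000
7 7 7607/10000
f(2y,7y) = ((9433/10000)/(7607/10000) − 1)/(5) = 1826/38035 ≈ 4.8008%

step 1 [1y] bond c/1=3/100: DF=(491207/500000 − 3/100·(0))/(1+3/100) = 4769/5000 ≈ 0.953800
step 2 [2y] swap r/1=567/18971: DF=(1 − 567/18971·(0.953800))/(1+567/18971) = 9433/10000 ≈ 0.943300
step 3 [3y] swap r/1=269/9388: DF=(1 − 269/9388·(0.953800+0.943300))/(1+269/9388) = 9193/10000 ≈ 0.919300
step 4 [4y] swap r/1=1201/36963: DF=(1 − 1201/36963·(0.953800+0.943300+0.919300))/(1+1201/36963) = 8799/10000 ≈ 0.879900
step 5 [5y] bond c/1=1/20: DF=(107091/100000 − 1/20·(0.953800+0.943300+0.919300+0.879900))/(1+1/20) = 8439/10000 ≈ 0.843900
step 6 [6y] swap r/1=2033/53369: DF=(1 − 2033/53369·(0.953800+0.943300+0.919300+0.879900+0.843900))/(1+2033/53369) = 7967/10000 ≈ 0.796700
step 7 [7y] zero: DF = P = 7607/10000 ≈ 0.760700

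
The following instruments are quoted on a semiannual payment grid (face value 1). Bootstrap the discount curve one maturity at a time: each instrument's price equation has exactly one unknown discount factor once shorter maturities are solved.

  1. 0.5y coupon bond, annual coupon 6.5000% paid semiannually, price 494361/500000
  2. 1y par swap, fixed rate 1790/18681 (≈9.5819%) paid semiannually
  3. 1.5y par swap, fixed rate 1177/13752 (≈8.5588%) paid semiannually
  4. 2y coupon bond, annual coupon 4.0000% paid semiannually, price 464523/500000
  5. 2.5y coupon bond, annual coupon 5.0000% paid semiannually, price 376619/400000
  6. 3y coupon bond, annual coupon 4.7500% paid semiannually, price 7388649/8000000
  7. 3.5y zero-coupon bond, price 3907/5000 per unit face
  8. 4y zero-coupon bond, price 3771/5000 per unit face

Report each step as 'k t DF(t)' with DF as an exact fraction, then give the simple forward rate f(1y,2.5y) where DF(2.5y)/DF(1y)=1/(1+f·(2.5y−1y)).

step 1 [0.5y] bond c/2=13/400: DF=(494361/500000 − 13/400·(0))/(1+13/400) = 1197/1250 ≈ 0.957600
step 2 [1y] swap r/2=895/18681: DF=(1 − 895/18681·(0.957600))/(1+895/18681) = 1821/2000 ≈ 0.910500
step 3 [1.5y] swap r/2=1177/27504: DF=(1 − 1177/27504·(0.957600+0.910500))/(1+1177/27504) = 8823/10000 ≈ 0.882300
step 4 [2y] bond c/2=1/50: DF=(464523/500000 − 1/50·(0.957600+0.910500+0.882300))/(1+1/50) = 8569/10000 ≈ 0.856900
step 5 [2.5y] bond c/2=1/40: DF=(376619/400000 − 1/40·(0.957600+0.910500+0.882300+0.856900))/(1+1/40) = 4153/5000 ≈ 0.830600
step 6 [3y] bond c/2=19/800: DF=(7388649/8000000 − 19/800·(0.957600+0.910500+0.882300+0.856900+0.830600))/(1+19/800) = 999/1250 ≈ 0.799200
step 7 [3.5y] zero: DF = P = 3907/5000 ≈ 0.781400
step 8 [4y] zero: DF = P = 3771/5000 ≈ 0.754200

1 1/2 1197/1250
2 1 1821/2000
3 3/2 8823/10000
4 2 8569/10000
5 5/2 4153/5000
6 3 999/1250
7 7/2 3907/5000
8 4 3771/5000
f(1y,2.5y) = ((1821/2000)/(4153/5000) − 1)/(3/2) = 799/12459 ≈ 6.4130%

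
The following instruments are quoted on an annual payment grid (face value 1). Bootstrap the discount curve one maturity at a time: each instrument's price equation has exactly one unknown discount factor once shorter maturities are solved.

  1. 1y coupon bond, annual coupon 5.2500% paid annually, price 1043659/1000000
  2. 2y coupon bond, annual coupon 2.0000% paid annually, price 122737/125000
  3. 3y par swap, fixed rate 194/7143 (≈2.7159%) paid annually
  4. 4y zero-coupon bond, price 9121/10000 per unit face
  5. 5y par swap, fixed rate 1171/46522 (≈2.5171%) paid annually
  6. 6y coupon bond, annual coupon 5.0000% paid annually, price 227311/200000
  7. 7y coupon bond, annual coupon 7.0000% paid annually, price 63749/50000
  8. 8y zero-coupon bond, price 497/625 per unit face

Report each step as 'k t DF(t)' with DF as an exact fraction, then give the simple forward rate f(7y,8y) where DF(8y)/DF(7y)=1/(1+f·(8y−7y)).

1 1 2479/2500
2 2 1179/1250
3 3 1153/1250
4 4 9121/10000
5 5 8829/10000
6 6 8609/10000
7 7 8309/10000
8 8 497/625
f(7y,8y) = ((8309/10000)/(497/625) − 1)/(1) = 51/1136 ≈ 4.4894%

step 1 [1y] bond c/1=21/400: DF=(1043659/1000000 − 21/400·(0))/(1+21/400) = 2479/2500 ≈ 0.991600
step 2 [2y] bond c/1=1/50: DF=(122737/125000 − 1/50·(0.991600))/(1+1/50) = 1179/1250 ≈ 0.943200
step 3 [3y] swap r/1=194/7143: DF=(1 − 194/7143·(0.991600+0.943200))/(1+194/7143) = 1153/1250 ≈ 0.922400
step 4 [4y] zero: DF = P = 9121/10000 ≈ 0.912100
step 5 [5y] swap r/1=1171/46522: DF=(1 − 1171/46522·(0.991600+0.943200+0.922400+0.912100))/(1+1171/46522) = 8829/10000 ≈ 0.882900
step 6 [6y] bond c/1=1/20: DF=(227311/200000 − 1/20·(0.991600+0.943200+0.922400+0.912100+0.882900))/(1+1/20) = 8609/10000 ≈ 0.860900
step 7 [7y] bond c/1=7/100: DF=(63749/50000 − 7/100·(0.991600+0.943200+0.922400+0.912100+0.882900+0.860900))/(1+7/100) = 8309/10000 ≈ 0.830900
step 8 [8y] zero: DF = P = 497/625 ≈ 0.795200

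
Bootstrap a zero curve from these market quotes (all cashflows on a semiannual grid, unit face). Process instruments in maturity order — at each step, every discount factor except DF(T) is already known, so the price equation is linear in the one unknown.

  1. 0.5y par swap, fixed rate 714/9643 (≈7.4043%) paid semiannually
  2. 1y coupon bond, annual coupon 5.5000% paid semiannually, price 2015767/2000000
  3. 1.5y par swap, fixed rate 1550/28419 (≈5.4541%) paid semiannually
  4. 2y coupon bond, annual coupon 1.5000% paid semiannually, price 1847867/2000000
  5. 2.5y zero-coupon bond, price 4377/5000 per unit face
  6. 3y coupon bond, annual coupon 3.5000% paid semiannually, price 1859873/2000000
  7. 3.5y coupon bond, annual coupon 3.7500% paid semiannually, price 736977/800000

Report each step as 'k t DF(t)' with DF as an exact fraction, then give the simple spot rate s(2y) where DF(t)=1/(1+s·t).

1 1/2 9643/10000
2 1 9551/10000
3 3/2 369/400
4 2 8959/10000
5 5/2 4377/5000
6 3 4173/5000
7 7/2 201/250
s(2y) = (1/(8959/10000) − 1)/(2) = 1041/17918 ≈ 5.8098%

step 1 [0.5y] swap r/2=357/9643: DF=(1 − 357/9643·(0))/(1+357/9643) = 9643/10000 ≈ 0.964300
step 2 [1y] bond c/2=11/400: DF=(2015767/2000000 − 11/400·(0.964300))/(1+11/400) = 9551/10000 ≈ 0.955100
step 3 [1.5y] swap r/2=775/28419: DF=(1 − 775/28419·(0.964300+0.955100))/(1+775/28419) = 369/400 ≈ 0.922500
step 4 [2y] bond c/2=3/400: DF=(1847867/2000000 − 3/400·(0.964300+0.955100+0.922500))/(1+3/400) = 8959/10000 ≈ 0.895900
step 5 [2.5y] zero: DF = P = 4377/5000 ≈ 0.875400
step 6 [3y] bond c/2=7/400: DF=(1859873/2000000 − 7/400·(0.964300+0.955100+0.922500+0.895900+0.875400))/(1+7/400) = 4173/5000 ≈ 0.834600
step 7 [3.5y] bond c/2=3/160: DF=(736977/800000 − 3/160·(0.964300+0.955100+0.922500+0.895900+0.875400+0.834600))/(1+3/160) = 201/250 ≈ 0.804000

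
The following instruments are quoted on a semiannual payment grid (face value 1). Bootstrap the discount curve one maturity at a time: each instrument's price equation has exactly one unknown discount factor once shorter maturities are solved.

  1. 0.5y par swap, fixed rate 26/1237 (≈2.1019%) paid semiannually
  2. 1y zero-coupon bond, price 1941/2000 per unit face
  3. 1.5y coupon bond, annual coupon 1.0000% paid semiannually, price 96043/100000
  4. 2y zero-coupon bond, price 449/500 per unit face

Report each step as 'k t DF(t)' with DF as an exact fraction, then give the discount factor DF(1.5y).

1 1/2 1237/1250
2 1 1941/2000
3 3/2 9459/10000
4 2 449/500
DF(1.5y) = 9459/10000 ≈ 0.945900

step 1 [0.5y] swap r/2=13/1237: DF=(1 − 13/1237·(0))/(1+13/1237) = 1237/1250 ≈ 0.989600
step 2 [1y] zero: DF = P = 1941/2000 ≈ 0.970500
step 3 [1.5y] bond c/2=1/200: DF=(96043/100000 − 1/200·(0.989600+0.970500))/(1+1/200) = 9459/10000 ≈ 0.945900
step 4 [2y] zero: DF = P = 449/500 ≈ 0.898000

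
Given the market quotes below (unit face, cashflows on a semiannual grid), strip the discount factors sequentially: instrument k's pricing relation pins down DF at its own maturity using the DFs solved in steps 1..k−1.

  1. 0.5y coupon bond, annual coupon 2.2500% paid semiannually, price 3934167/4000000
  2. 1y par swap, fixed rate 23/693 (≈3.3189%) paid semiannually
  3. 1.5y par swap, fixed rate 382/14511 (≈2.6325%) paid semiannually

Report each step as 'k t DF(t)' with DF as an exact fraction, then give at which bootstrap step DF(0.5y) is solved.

step 1 [0.5y] bond c/2=9/800: DF=(3934167/4000000 − 9/800·(0))/(1+9/800) = 4863/5000 ≈ 0.972600
step 2 [1y] swap r/2=23/1386: DF=(1 − 23/1386·(0.972600))/(1+23/1386) = 4839/5000 ≈ 0.967800
step 3 [1.5y] swap r/2=191/14511: DF=(1 − 191/14511·(0.972600+0.967800))/(1+191/14511) = 4809/5000 ≈ 0.961800

1 1/2 4863/5000
2 1 4839/5000
3 3/2 4809/5000
DF(0.5y) is solved at step 1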